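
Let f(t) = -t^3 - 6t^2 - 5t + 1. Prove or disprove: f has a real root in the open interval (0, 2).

Yes, f has a root in the interval.

f(0) = 1 and f(2) = -41, which have opposite signs.
f is continuous everywhere (it is a polynomial), in particular on [0, 2].
By the Intermediate Value Theorem f must vanish at some point of (0, 2).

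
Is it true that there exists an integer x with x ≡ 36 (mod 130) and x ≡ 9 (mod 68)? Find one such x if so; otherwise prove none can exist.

There is no such integer.

Both moduli are multiples of 2 = gcd(130, 68), so any solution would satisfy x ≡ 36 and x ≡ 9 modulo 2 simultaneously.
But 36 mod 2 = 0 while 9 mod 2 = 1, a contradiction.
Therefore no such x exists.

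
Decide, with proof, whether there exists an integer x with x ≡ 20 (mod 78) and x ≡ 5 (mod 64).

gcd(78, 64) = 2. If x ≡ 20 (mod 78) and x ≡ 5 (mod 64), then x ≡ 20 (mod 2) and x ≡ 5 (mod 2).
But 20 mod 2 = 0 while 5 mod 2 = 1, a contradiction.
So no integer satisfies both congruences.

No, no such integer exists.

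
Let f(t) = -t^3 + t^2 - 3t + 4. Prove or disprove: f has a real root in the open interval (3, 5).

f(3) = -23 and f(5) = -111, both negative.
The derivative f'(t) = -3t^2 + 2t - 3 is a quadratic with discriminant 2² − 4·(-3)·(-3) = -32 < 0; it never vanishes, so it is always negative (sign of the leading coefficient).
Hence f is strictly decreasing on ℝ, and in particular on [3, 5]. A strictly monotone function with same-sign endpoint values stays negative on the whole interval, so f has no zero in (3, 5).

No such root exists.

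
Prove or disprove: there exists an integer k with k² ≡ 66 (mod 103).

k = 90

k = 90 works: 90² = 8100, and 8100 − 66 = 8034 = 78·103.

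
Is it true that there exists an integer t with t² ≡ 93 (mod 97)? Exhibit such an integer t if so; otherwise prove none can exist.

t = 44 works: 44² = 1936, and 1936 − 93 = 1843 = 19·97.

t = 44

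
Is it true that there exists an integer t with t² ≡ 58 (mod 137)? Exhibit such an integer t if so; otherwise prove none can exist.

No such integer exists.

Apply Euler's criterion with the prime 137: 58 is a quadratic residue iff 58^68 ≡ 1 (mod 137), and a non-residue iff it is ≡ −1.
Squaring successively (mod 137): 58^2 = 3364 ≡ 76; 58^4 ≡ 76² = 5776 ≡ 22; 58^8 ≡ 22² = 484 ≡ 73; 58^16 ≡ 73² = 5329 ≡ 123; 58^32 ≡ 123² = 15129 ≡ 59; 58^64 ≡ 59² = 3481 ≡ 56.
Since 68 = 64 + 4, 58^68 ≡ 56 · 22; multiplying out mod 137: 56·22 = 1232 ≡ 136. Thus 58^68 ≡ 136 ≡ −1 (mod 137).
The value −1 means 58 is a non-residue modulo 137, so t² ≡ 58 (mod 137) is impossible.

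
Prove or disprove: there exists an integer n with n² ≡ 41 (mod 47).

47 is prime, so by Euler's criterion 41 is a square mod 47 iff 41^((47−1)/2) = 41^23 ≡ 1 (mod 47).
Repeated squaring mod 47: 41^2 = 1681 ≡ 36; 41^4 ≡ 36² = 1296 ≡ 27; 41^8 ≡ 27² = 729 ≡ 24; 41^16 ≡ 24² = 576 ≡ 12.
Since 23 = 16 + 4 + 2 + 1, 41^23 ≡ 12 · 27 · 36 · 41; multiplying out mod 47: 12·27 = 324 ≡ 42, then 42·36 = 1512 ≡ 8, then 8·41 = 328 ≡ 46. Thus 41^23 ≡ 46 ≡ −1 (mod 47).
The value −1 means 41 is a non-residue modulo 47, so n² ≡ 41 (mod 47) is impossible.

No such integer exists.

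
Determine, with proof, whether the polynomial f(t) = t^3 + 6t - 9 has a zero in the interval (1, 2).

Yes, f has a root in the interval.

f(1) = -2 and f(2) = 11, which have opposite signs.
Since f is a polynomial it is continuous on [1, 2].
By the Intermediate Value Theorem, f takes the value 0 somewhere in the open interval.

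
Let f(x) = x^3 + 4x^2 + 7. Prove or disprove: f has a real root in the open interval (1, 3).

f has no root in that interval.

f(1) = 12 and f(3) = 70, both positive, so a sign-change argument is unavailable; we show f keeps this sign on the whole interval.
Shift to the endpoint 1: with x = 1 + u (0 < u < 2), one computes f(1 + u) = u^3 + 7u^2 + 11u + 12.
The nonzero coefficients here are all positive, so for u > 0 every term is positive (or zero), and the constant term 12 is strictly positive.
So f is strictly positive on (1, 3); no root exists in the interval.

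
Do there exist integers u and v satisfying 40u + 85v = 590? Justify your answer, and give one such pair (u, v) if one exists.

Every value of 40u + 85v is a multiple of gcd(40, 85) = 5; since 5 ∣ 590, solutions exist.
Dividing through by 5 reduces the equation to 8u + 17v = 118.
Euclidean algorithm: 17 = 2·8 + 1, 8 = 8·1 + 0.
Back-substituting, 1 = 17 − 2·8; that is, 8·(-2) + 17·1 = 1.
Scaling by 118 gives the particular solution (u, v) = (-236, 118).
Shifting by a multiple of (17, −8) keeps it a solution: u = -236 + 14·17 = 2, v = 118 − 14·8 = 6.
Indeed 40·2 + 85·6 = 80 + 510 = 590.

u = 2, v = 6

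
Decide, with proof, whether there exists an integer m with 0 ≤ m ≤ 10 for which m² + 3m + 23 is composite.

At m = 7: 7² + 3·7 + 23 = 93 = 3·31, which is composite.

m = 7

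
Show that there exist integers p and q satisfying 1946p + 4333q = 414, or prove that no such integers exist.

No such integers exist.

gcd(1946, 4333) = 7, so every integer of the form 1946p + 4333q is a multiple of 7.
But 414 = 7·59 + 1, so 7 ∤ 414.
So the equation is unsolvable over ℤ.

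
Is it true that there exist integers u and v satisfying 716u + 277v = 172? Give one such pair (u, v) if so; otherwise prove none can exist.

u = 25, v = -64

Since gcd(716, 277) = 1, every integer is an integer combination of 716 and 277.
Run the Euclidean algorithm on 716 and 277: 716 = 2·277 + 162, 277 = 1·162 + 115, 162 = 1·115 + 47, 115 = 2·47 + 21, 47 = 2·21 + 5, 21 = 4·5 + 1, 5 = 5·1 + 0.
Back-substituting, 1 = 21 − 4·5 = 21 − 4·(47 − 2·21) = −4·47 + 9·21 = −4·47 + 9·(115 − 2·47) = 9·115 − 22·47 = 9·115 − 22·(162 − 1·115) = −22·162 + 31·115 = −22·162 + 31·(277 − 1·162) = 31·277 − 53·162 = 31·277 − 53·(716 − 2·277) = −53·716 + 137·277; that is, 716·(-53) + 277·137 = 1.
Scaling by 172 gives the particular solution (u, v) = (-9116, 23564).
Shifting by a multiple of (277, −716) keeps it a solution: u = -9116 + 33·277 = 25, v = 23564 − 33·716 = -64.
Indeed 716·25 + 277·(-64) = 17900 − 17728 = 172.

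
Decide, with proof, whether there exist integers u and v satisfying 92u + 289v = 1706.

Since gcd(92, 289) = 1, every integer is an integer combination of 92 and 289.
Run the Euclidean algorithm on 289 and 92: 289 = 3·92 + 13, 92 = 7·13 + 1, 13 = 13·1 + 0.
Unwinding: 1 = 92 − 7·13 = 92 − 7·(289 − 3·92) = −7·289 + 22·92, i.e. 92·22 + 289·(-7) = 1.
Scaling by 1706 gives the particular solution (u, v) = (37532, -11942).
Shifting by a multiple of (289, −92) keeps it a solution: u = 37532 − 129·289 = 251, v = -11942 + 129·92 = -74.
Check: 92·251 + 289·(-74) = 23092 − 21386 = 1706. ✓

u = 251, v = -74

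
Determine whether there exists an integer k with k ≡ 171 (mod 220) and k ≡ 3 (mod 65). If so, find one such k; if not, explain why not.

gcd(220, 65) = 5. If k ≡ 171 (mod 220) and k ≡ 3 (mod 65), then k ≡ 171 (mod 5) and k ≡ 3 (mod 5).
However 171 ≡ 1 and 3 ≡ 3 (mod 5), and 1 ≠ 3.
Hence the system has no solution.

No, no such integer exists.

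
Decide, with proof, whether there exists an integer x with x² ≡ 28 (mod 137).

x = 24

Take x = 24. Then 24² = 576 = 4·137 + 28, so 24² ≡ 28 (mod 137).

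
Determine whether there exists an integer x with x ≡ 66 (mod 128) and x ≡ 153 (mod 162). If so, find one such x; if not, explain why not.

Both moduli are multiples of 2 = gcd(128, 162), so any solution would satisfy x ≡ 66 and x ≡ 153 modulo 2 simultaneously.
However 66 ≡ 0 and 153 ≡ 1 (mod 2), and 0 ≠ 1.
Therefore no such x exists.

No such integer exists.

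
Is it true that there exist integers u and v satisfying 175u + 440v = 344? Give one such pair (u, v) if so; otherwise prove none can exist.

Both 175 and 440 are divisible by gcd(175, 440) = 5, hence so is any combination 175u + 440v.
But 344 = 5·68 + 4, so 5 ∤ 344.
So the equation is unsolvable over ℤ.

There are no such integers.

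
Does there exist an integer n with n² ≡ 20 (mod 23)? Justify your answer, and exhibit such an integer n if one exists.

Apply Euler's criterion with the prime 23: 20 is a quadratic residue iff 20^11 ≡ 1 (mod 23), and a non-residue iff it is ≡ −1.
Squaring successively (mod 23): 20^2 = 400 ≡ 9; 20^4 ≡ 9² = 81 ≡ 12; 20^8 ≡ 12² = 144 ≡ 6.
Since 11 = 8 + 2 + 1, 20^11 ≡ 6 · 9 · 20; multiplying out mod 23: 6·9 = 54 ≡ 8, then 8·20 = 160 ≡ 22. Thus 20^11 ≡ 22 ≡ −1 (mod 23).
The value −1 means 20 is a non-residue modulo 23, so n² ≡ 20 (mod 23) is impossible.

There is no such integer.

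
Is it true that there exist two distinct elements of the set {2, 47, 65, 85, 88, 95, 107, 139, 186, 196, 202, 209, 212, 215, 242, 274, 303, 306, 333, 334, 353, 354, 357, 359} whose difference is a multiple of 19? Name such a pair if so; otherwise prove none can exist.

Yes: 2 and 306.

Both 2 and 306 leave remainder 2 on division by 19; their difference 304 = 16·19 is a multiple of 19.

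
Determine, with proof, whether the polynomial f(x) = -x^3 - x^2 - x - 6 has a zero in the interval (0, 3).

Evaluate at the endpoints: f(0) = -6, f(3) = -45 — same sign (negative).
f'(x) = -3x^2 - 2x - 1 has discriminant (-2)² − 4·(-3)·(-1) = -8 < 0, so f' has no real roots and is negative for every real x.
Hence f is strictly decreasing on ℝ, and in particular on [0, 3]. A strictly monotone function with same-sign endpoint values stays negative on the whole interval, so f has no zero in (0, 3).

f has no root in that interval.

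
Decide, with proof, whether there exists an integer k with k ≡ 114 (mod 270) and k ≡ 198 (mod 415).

No such integer exists.

Reduce both congruences modulo 5, which divides 270 and 415: they say k ≡ 114 (mod 5) and k ≡ 198 (mod 5).
But 114 mod 5 = 4 while 198 mod 5 = 3, a contradiction.
Therefore no such k exists.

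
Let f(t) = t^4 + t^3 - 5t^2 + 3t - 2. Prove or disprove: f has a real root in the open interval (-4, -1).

f(-4) = 98 and f(-1) = -10, which have opposite signs.
f is continuous everywhere (it is a polynomial), in particular on [-4, -1].
By the Intermediate Value Theorem f must vanish at some point of (-4, -1).

Yes, f has a root in the interval.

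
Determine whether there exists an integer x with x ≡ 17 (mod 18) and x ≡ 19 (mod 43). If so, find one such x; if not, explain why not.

x = 449

The moduli 18 and 43 are coprime, so by the Chinese Remainder Theorem a unique solution modulo 774 exists.
Write x = 17 + 18t and require 17 + 18t ≡ 19 (mod 43), i.e. 18t ≡ 2 (mod 43).
To invert 18 modulo 43: 43 = 2·18 + 7, 18 = 2·7 + 4, 7 = 1·4 + 3, 4 = 1·3 + 1, 3 = 3·1 + 0, and unwinding, 1 = 4 − 1·3 = 4 − (7 − 1·4) = −7 + 2·4 = −7 + 2·(18 − 2·7) = 2·18 − 5·7 = 2·18 − 5·(43 − 2·18) = −5·43 + 12·18. Thus 18⁻¹ ≡ 12 (mod 43).
Therefore t ≡ 12·2 = 24 (mod 43).
Taking t = 24 gives x = 17 + 18·24 = 449.
Verify: 449 = 24·18 + 17 and 449 = 10·43 + 19. ✓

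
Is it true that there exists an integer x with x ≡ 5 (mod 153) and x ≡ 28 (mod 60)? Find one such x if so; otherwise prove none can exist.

Both moduli are multiples of 3 = gcd(153, 60), so any solution would satisfy x ≡ 5 and x ≡ 28 modulo 3 simultaneously.
These are incompatible: 5 − 28 = -23 is not divisible by 3.
So no integer satisfies both congruences.

There is no such integer.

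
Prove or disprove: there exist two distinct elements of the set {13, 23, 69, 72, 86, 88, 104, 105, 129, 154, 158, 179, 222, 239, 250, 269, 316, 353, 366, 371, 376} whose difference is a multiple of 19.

13 and 222 are such a pair.

Both 13 and 222 leave remainder 13 on division by 19; their difference 209 = 11·19 is a multiple of 19.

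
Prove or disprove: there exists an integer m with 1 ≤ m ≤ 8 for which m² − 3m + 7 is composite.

At m = 6: 6² − 3·6 + 7 = 25 = 5·5, which is composite.

m = 6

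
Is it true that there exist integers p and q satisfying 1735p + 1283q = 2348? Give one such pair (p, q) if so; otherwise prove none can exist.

1735 and 1283 are coprime, so 1735p + 1283q ranges over all of ℤ.
Run the Euclidean algorithm on 1735 and 1283: 1735 = 1·1283 + 452, 1283 = 2·452 + 379, 452 = 1·379 + 73, 379 = 5·73 + 14, 73 = 5·14 + 3, 14 = 4·3 + 2, 3 = 1·2 + 1, 2 = 2·1 + 0.
Unwinding: 1 = 3 − 1·2 = 3 − (14 − 4·3) = −14 + 5·3 = −14 + 5·(73 − 5·14) = 5·73 − 26·14 = 5·73 − 26·(379 − 5·73) = −26·379 + 135·73 = −26·379 + 135·(452 − 1·379) = 135·452 − 161·379 = 135·452 − 161·(1283 − 2·452) = −161·1283 + 457·452 = −161·1283 + 457·(1735 − 1·1283) = 457·1735 − 618·1283, i.e. 1735·457 + 1283·(-618) = 1.
Times 2348: 1735·1073036 + 1283·(-1451064) = 2348, so (1073036, -1451064) solves it.
Subtracting 836·1283 from p and adding 836·1735 to q gives the tidier solution (448, -604).
Indeed 1735·448 + 1283·(-604) = 777280 − 774932 = 2348.

p = 448, q = -604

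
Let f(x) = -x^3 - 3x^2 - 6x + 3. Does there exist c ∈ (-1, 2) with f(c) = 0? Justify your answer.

Yes, f has a root in the interval.

f(-1) = 7 and f(2) = -29, which have opposite signs.
f is continuous everywhere (it is a polynomial), in particular on [-1, 2].
The Intermediate Value Theorem then guarantees some c ∈ (-1, 2) with f(c) = 0.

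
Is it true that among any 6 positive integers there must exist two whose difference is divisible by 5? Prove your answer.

Yes.

Partition the integers by their residue mod 5; there are 5 classes.
Placing 6 integers into 5 classes, some class receives at least two — say a and b.
Equal remainders mean a − b ≡ 0 (mod 5), so 5 divides their difference.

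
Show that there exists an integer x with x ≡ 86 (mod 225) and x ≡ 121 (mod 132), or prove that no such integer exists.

No, no such integer exists.

Reduce both congruences modulo 3, which divides 225 and 132: they say x ≡ 86 (mod 3) and x ≡ 121 (mod 3).
But 86 mod 3 = 2 while 121 mod 3 = 1, a contradiction.
Hence the system has no solution.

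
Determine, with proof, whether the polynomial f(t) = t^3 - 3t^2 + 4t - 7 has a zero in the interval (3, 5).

f(3) = 5 and f(5) = 63, both positive.
f'(t) = 3t^2 - 6t + 4 has discriminant (-6)² − 4·3·4 = -12 < 0, so f' has no real roots and is positive for every real t.
Hence f is strictly increasing on ℝ, and in particular on [3, 5]. A strictly monotone function with same-sign endpoint values stays positive on the whole interval, so f has no zero in (3, 5).

No such root exists.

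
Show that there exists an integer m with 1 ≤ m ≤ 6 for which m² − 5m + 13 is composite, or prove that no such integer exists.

m = 1

At m = 1: 1² − 5·1 + 13 = 9 = 3·3, which is composite.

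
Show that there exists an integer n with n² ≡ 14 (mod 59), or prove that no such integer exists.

59 is prime, so by Euler's criterion 14 is a square mod 59 iff 14^((59−1)/2) = 14^29 ≡ 1 (mod 59).
Repeated squaring mod 59: 14^2 = 196 ≡ 19; 14^4 ≡ 19² = 361 ≡ 7; 14^8 ≡ 7² = 49 ≡ 49; 14^16 ≡ 49² = 2401 ≡ 41.
Since 29 = 16 + 8 + 4 + 1, 14^29 ≡ 41 · 49 · 7 · 14; multiplying out mod 59: 41·49 = 2009 ≡ 3, then 3·7 = 21 ≡ 21, then 21·14 = 294 ≡ 58. Thus 14^29 ≡ 58 ≡ −1 (mod 59).
The value −1 means 14 is a non-residue modulo 59, so n² ≡ 14 (mod 59) is impossible.

No, no such integer exists.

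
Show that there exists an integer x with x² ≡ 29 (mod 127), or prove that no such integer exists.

No, no such integer exists.

Apply Euler's criterion with the prime 127: 29 is a quadratic residue iff 29^63 ≡ 1 (mod 127), and a non-residue iff it is ≡ −1.
Squaring successively (mod 127): 29^2 = 841 ≡ 79; 29^4 ≡ 79² = 6241 ≡ 18; 29^8 ≡ 18² = 324 ≡ 70; 29^16 ≡ 70² = 4900 ≡ 74; 29^32 ≡ 74² = 5476 ≡ 15.
Since 63 = 32 + 16 + 8 + 4 + 2 + 1, 29^63 ≡ 15 · 74 · 70 · 18 · 79 · 29; multiplying out mod 127: 15·74 = 1110 ≡ 94, then 94·70 = 6580 ≡ 103, then 103·18 = 1854 ≡ 76, then 76·79 = 6004 ≡ 35, then 35·29 = 1015 ≡ 126. Thus 29^63 ≡ 126 ≡ −1 (mod 127).
The value −1 means 29 is a non-residue modulo 127, so x² ≡ 29 (mod 127) is impossible.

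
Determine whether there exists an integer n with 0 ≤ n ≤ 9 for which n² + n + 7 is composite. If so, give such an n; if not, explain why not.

n = 6

At n = 6: 6² + 6 + 7 = 49 = 7·7, which is composite.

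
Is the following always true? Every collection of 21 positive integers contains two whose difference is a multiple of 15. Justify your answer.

Each integer lies in one of the 15 residue classes modulo 15.
Since 21 > 15, two of the 21 integers must share a residue class by the pigeonhole principle; call them a and b.
Their difference a − b is then a multiple of 15.

True.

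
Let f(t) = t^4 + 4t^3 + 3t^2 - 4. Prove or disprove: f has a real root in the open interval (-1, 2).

f(-1) = -4 and f(2) = 56, which have opposite signs.
Since f is a polynomial it is continuous on [-1, 2].
By the Intermediate Value Theorem f must vanish at some point of (-1, 2).

Such a root exists.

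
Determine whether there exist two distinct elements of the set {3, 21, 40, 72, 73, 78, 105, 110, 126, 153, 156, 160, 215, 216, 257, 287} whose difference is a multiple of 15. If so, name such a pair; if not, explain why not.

The pair (3, 78) works.

3 mod 15 = 3 and 78 mod 15 = 3, so 78 − 3 = 75 = 5·15.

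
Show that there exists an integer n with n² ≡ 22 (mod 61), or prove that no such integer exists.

n = 49

n = 49 works: 49² = 2401, and 2401 − 22 = 2379 = 39·61.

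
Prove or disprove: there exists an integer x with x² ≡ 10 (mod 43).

Take x = 15. Then 15² = 225 = 5·43 + 10, so 15² ≡ 10 (mod 43).

x = 15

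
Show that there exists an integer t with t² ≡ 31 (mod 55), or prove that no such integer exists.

t = 19

t = 19 works: 19² = 361, and 361 − 31 = 330 = 6·55.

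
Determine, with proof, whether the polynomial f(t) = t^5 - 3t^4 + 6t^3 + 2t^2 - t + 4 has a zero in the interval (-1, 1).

f(-1) = -3 and f(1) = 9, which have opposite signs.
As a polynomial, f is continuous on every closed interval.
By the Intermediate Value Theorem, f takes the value 0 somewhere in the open interval.

Such a root exists.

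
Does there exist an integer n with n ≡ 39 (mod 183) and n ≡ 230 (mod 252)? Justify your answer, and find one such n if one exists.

Reduce both congruences modulo 3, which divides 183 and 252: they say n ≡ 39 (mod 3) and n ≡ 230 (mod 3).
These are incompatible: 39 − 230 = -191 is not divisible by 3.
Therefore no such n exists.

No such integer exists.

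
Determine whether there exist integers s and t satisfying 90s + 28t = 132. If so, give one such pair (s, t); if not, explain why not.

s = 8, t = -21

Since gcd(90, 28) = 2 and 132 = 2·66, Bézout's identity guarantees a solution.
Dividing through by 2 reduces the equation to 45s + 14t = 66.
Euclidean algorithm: 45 = 3·14 + 3, 14 = 4·3 + 2, 3 = 1·2 + 1, 2 = 2·1 + 0.
Working back up the chain: 1 = 3 − 1·2 = 3 − (14 − 4·3) = −14 + 5·3 = −14 + 5·(45 − 3·14) = 5·45 − 16·14. So 45·5 + 14·(-16) = 1.
Scaling by 66 gives the particular solution (s, t) = (330, -1056).
Shifting by a multiple of (14, −45) keeps it a solution: s = 330 − 23·14 = 8, t = -1056 + 23·45 = -21.
Check: 90·8 + 28·(-21) = 720 − 588 = 132. ✓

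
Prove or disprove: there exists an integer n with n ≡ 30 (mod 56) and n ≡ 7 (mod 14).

gcd(56, 14) = 14. If n ≡ 30 (mod 56) and n ≡ 7 (mod 14), then n ≡ 30 (mod 14) and n ≡ 7 (mod 14).
These are incompatible: 30 − 7 = 23 is not divisible by 14.
So no integer satisfies both congruences.

No, no such integer exists.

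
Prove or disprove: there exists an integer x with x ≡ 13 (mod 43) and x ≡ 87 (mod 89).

Since 43 and 89 share no common factor, CRT says the pair of congruences has a solution (unique mod 3827).
Any solution of the first congruence is x = 13 + 43t; substituting into the second, 43t ≡ 87 − 13 ≡ 74 (mod 89).
Invert 43 mod 89 by the Euclidean algorithm: 89 = 2·43 + 3, 43 = 14·3 + 1, 3 = 3·1 + 0; back-substituting, 1 = 43 − 14·3 = 43 − 14·(89 − 2·43) = −14·89 + 29·43. Hence 43·29 ≡ 1, so 43⁻¹ ≡ 29 (mod 89).
Multiplying by 29: t ≡ 29·74 = 2146 ≡ 10 (mod 89).
With t = 10: x = 13 + 43·10 = 443.
Check: 443 mod 43 = 13, 443 mod 89 = 87. ✓

x = 443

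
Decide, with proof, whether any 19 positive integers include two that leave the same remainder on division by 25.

Try 19 consecutive integers, 70, 71, …, 88. Their remainders mod 25 are 20, 21, 22, 23, 24, 0, 1, 2, 3, 4, 5, 6, 7, 8, 9, 10, 11, 12, 13 — pairwise different, as any 19 ≤ 25 consecutive integers have distinct residues.
So no two of them leave the same remainder on division by 25; the claim fails for this set.

No, the set {70, 71, 72, 73, 74, 75, 76, 77, 78, 79, 80, 81, 82, 83, 84, 85, 86, 87, 88} is a counterexample.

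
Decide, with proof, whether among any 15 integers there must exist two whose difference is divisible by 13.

Yes.

Partition the integers by their residue mod 13; there are 13 classes.
Since 15 > 13, two of the 15 integers must share a residue class by the pigeonhole principle; call them a and b.
Equal remainders mean a − b ≡ 0 (mod 13), so 13 divides their difference.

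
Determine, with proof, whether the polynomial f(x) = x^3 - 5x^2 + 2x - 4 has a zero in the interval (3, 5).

f(3) = -16 and f(5) = 6, which have opposite signs.
As a polynomial, f is continuous on every closed interval.
By the Intermediate Value Theorem f must vanish at some point of (3, 5).

Yes, f has a root in the interval.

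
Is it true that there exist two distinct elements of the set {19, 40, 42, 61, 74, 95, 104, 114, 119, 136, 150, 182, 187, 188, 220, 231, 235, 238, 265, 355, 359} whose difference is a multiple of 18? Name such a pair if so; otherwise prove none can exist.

19 and 235 are such a pair.

19 mod 18 = 1 and 235 mod 18 = 1, so 235 − 19 = 216 = 12·18.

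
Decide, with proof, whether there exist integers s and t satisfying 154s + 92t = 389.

No, no such integers exist.

gcd(154, 92) = 2, so every integer of the form 154s + 92t is a multiple of 2.
But 389 = 2·194 + 1, so 2 ∤ 389.
Therefore 154s + 92t = 389 has no solution in integers.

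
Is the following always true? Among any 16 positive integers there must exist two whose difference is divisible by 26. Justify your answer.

No, the set {63, 64, 65, 66, 67, 68, 69, 70, 71, 72, 73, 74, 75, 76, 77, 78} is a counterexample.

Take the 16 consecutive integers 63, 64, …, 78: their residues mod 26 are all distinct because 16 ≤ 26.
The differences between them range over 1, …, 15, none of which is divisible by 26.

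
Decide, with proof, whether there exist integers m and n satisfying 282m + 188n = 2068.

gcd(282, 188) = 94, and 94 divides 2068, so integer solutions exist.
Dividing through by 94 reduces the equation to 3m + 2n = 22.
Run the Euclidean algorithm on 3 and 2: 3 = 1·2 + 1, 2 = 2·1 + 0.
Unwinding: 1 = 3 − 1·2, i.e. 3·1 + 2·(-1) = 1.
Multiplying through by 22: m = 1·22 = 22, n = (-1)·22 = -22 is a solution.
Subtracting 11·2 from m and adding 11·3 to n gives the tidier solution (0, 11).
Indeed 282·0 + 188·11 = 0 + 2068 = 2068.

m = 0, n = 11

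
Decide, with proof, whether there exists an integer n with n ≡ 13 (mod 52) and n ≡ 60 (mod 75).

gcd(52, 75) = 1, so the Chinese Remainder Theorem guarantees exactly one residue class mod 3900 satisfying both.
Write n = 13 + 52t and require 13 + 52t ≡ 60 (mod 75), i.e. 52t ≡ 47 (mod 75).
Note 52·13 = 676 ≡ 1 (mod 75) (as 676 − 1 = 9·75), so 52⁻¹ ≡ 13.
Multiplying by 13: t ≡ 13·47 = 611 ≡ 11 (mod 75).
Taking t = 11 gives n = 13 + 52·11 = 585.
Indeed 585 ≡ 13 (mod 52) and 585 ≡ 60 (mod 75).

n = 585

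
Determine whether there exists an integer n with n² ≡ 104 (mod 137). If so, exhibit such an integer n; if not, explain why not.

137 is prime, so by Euler's criterion 104 is a square mod 137 iff 104^((137−1)/2) = 104^68 ≡ 1 (mod 137).
Repeated squaring mod 137: 104^2 = 10816 ≡ 130; 104^4 ≡ 130² = 16900 ≡ 49; 104^8 ≡ 49² = 2401 ≡ 72; 104^16 ≡ 72² = 5184 ≡ 115; 104^32 ≡ 115² = 13225 ≡ 73; 104^64 ≡ 73² = 5329 ≡ 123.
Since 68 = 64 + 4, 104^68 ≡ 123 · 49; multiplying out mod 137: 123·49 = 6027 ≡ 136. Thus 104^68 ≡ 136 ≡ −1 (mod 137).
The value −1 means 104 is a non-residue modulo 137, so n² ≡ 104 (mod 137) is impossible.

No such integer exists.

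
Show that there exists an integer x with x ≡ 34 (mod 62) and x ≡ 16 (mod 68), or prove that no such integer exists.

Here gcd(62, 68) = 2, and both 34 and 16 leave remainder 0 mod 2, so the system is consistent.
The integers ≡ 34 (mod 62) are 34, 96, 158, 220, …; their remainders mod 68 are 34, 28, 22, 16, so x = 220 is the first that is ≡ 16 (mod 68).
Verify: 220 = 3·62 + 34 and 220 = 3·68 + 16. ✓

x = 220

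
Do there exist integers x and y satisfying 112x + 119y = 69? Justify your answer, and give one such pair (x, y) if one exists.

Any value of 112x + 119y is a multiple of gcd(112, 119) = 7.
But 69 = 7·9 + 6, so 7 ∤ 69.
Hence no integers x, y satisfy the equation.

No such integers exist.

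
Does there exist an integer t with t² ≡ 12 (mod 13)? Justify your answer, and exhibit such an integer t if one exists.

t = 5 works: 5² = 25, and 25 − 12 = 13 = 1·13.

t = 5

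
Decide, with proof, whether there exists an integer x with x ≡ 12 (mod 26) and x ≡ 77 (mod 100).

Both moduli are multiples of 2 = gcd(26, 100), so any solution would satisfy x ≡ 12 and x ≡ 77 modulo 2 simultaneously.
These are incompatible: 12 − 77 = -65 is not divisible by 2.
So no integer satisfies both congruences.

No, no such integer exists.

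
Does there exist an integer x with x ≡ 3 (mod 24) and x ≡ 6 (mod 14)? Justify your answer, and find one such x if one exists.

Both moduli are multiples of 2 = gcd(24, 14), so any solution would satisfy x ≡ 3 and x ≡ 6 modulo 2 simultaneously.
However 3 ≡ 1 and 6 ≡ 0 (mod 2), and 1 ≠ 0.
Hence the system has no solution.

No such integer exists.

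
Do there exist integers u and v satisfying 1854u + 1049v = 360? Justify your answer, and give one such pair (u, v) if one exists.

1854 and 1049 are coprime, so 1854u + 1049v ranges over all of ℤ.
Euclidean algorithm: 1854 = 1·1049 + 805, 1049 = 1·805 + 244, 805 = 3·244 + 73, 244 = 3·73 + 25, 73 = 2·25 + 23, 25 = 1·23 + 2, 23 = 11·2 + 1, 2 = 2·1 + 0.
Unwinding: 1 = 23 − 11·2 = 23 − 11·(25 − 1·23) = −11·25 + 12·23 = −11·25 + 12·(73 − 2·25) = 12·73 − 35·25 = 12·73 − 35·(244 − 3·73) = −35·244 + 117·73 = −35·244 + 117·(805 − 3·244) = 117·805 − 386·244 = 117·805 − 386·(1049 − 1·805) = −386·1049 + 503·805 = −386·1049 + 503·(1854 − 1·1049) = 503·1854 − 889·1049, i.e. 1854·503 + 1049·(-889) = 1.
Scaling by 360 gives the particular solution (u, v) = (181080, -320040).
The general solution is u = 181080 + 1049k, v = -320040 − 1854k; taking k = -172 gives the smaller pair u = 652, v = -1152.
Indeed 1854·652 + 1049·(-1152) = 1208808 − 1208448 = 360.

u = 652, v = -1152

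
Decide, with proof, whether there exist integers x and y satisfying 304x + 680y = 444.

Both 304 and 680 are divisible by gcd(304, 680) = 8, hence so is any combination 304x + 680y.
However 444 leaves remainder 4 on division by 8.
Hence no integers x, y satisfy the equation.

There are no such integers.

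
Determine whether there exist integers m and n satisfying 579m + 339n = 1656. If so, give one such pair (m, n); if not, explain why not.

m = 86, n = -142

gcd(579, 339) = 3, and 3 divides 1656, so integer solutions exist.
Dividing through by 3 reduces the equation to 193m + 113n = 552.
Run the Euclidean algorithm on 193 and 113: 193 = 1·113 + 80, 113 = 1·80 + 33, 80 = 2·33 + 14, 33 = 2·14 + 5, 14 = 2·5 + 4, 5 = 1·4 + 1, 4 = 4·1 + 0.
Unwinding: 1 = 5 − 1·4 = 5 − (14 − 2·5) = −14 + 3·5 = −14 + 3·(33 − 2·14) = 3·33 − 7·14 = 3·33 − 7·(80 − 2·33) = −7·80 + 17·33 = −7·80 + 17·(113 − 1·80) = 17·113 − 24·80 = 17·113 − 24·(193 − 1·113) = −24·193 + 41·113, i.e. 193·(-24) + 113·41 = 1.
Scaling by 552 gives the particular solution (m, n) = (-13248, 22632).
The general solution is m = -13248 + 113k, n = 22632 − 193k; taking k = 118 gives the smaller pair m = 86, n = -142.
Check: 579·86 + 339·(-142) = 49794 − 48138 = 1656. ✓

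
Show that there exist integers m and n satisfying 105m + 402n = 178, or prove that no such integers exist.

gcd(105, 402) = 3, so every integer of the form 105m + 402n is a multiple of 3.
But 178 is not a multiple of 3 (it leaves remainder 1).
Therefore 105m + 402n = 178 has no solution in integers.

There are no such integers.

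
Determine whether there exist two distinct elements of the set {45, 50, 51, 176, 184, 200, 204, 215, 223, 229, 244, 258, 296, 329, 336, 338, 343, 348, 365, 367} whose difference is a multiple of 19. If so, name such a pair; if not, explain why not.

51 and 184 are such a pair.

Reduce each element mod 19: 45↦7, 50↦12, 51↦13, 176↦5, 184↦13, 200↦10, 204↦14, 215↦6, 223↦14, 229↦1, 244↦16, 258↦11, 296↦11, 329↦6, 336↦13, 338↦15, 343↦1, 348↦6, 365↦4, 367↦6. The residue 13 repeats (at 51 and 184), and 184 − 51 = 133 = 7·19.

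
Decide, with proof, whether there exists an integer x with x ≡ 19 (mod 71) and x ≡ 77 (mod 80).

x = 2717

The moduli 71 and 80 are coprime, so by the Chinese Remainder Theorem a unique solution modulo 5680 exists.
Any solution of the first congruence is x = 19 + 71t; substituting into the second, 71t ≡ 77 − 19 ≡ 58 (mod 80).
Note 71·71 = 5041 ≡ 1 (mod 80) (as 5041 − 1 = 63·80), so 71⁻¹ ≡ 71.
Multiplying by 71: t ≡ 71·58 = 4118 ≡ 38 (mod 80).
Taking t = 38 gives x = 19 + 71·38 = 2717.
Check: 2717 mod 71 = 19, 2717 mod 80 = 77. ✓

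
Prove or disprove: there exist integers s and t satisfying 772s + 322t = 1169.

Any value of 772s + 322t is a multiple of gcd(772, 322) = 2.
But 1169 is not a multiple of 2 (it leaves remainder 1).
Therefore 772s + 322t = 1169 has no solution in integers.

No, no such integers exist.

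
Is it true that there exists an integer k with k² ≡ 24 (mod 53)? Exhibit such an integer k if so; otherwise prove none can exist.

k = 36 works: 36² = 1296, and 1296 − 24 = 1272 = 24·53.

k = 36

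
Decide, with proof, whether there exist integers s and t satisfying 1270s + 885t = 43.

No such integers exist.

Both 1270 and 885 are divisible by gcd(1270, 885) = 5, hence so is any combination 1270s + 885t.
But 43 is not a multiple of 5 (it leaves remainder 3).
Hence no integers s, t satisfy the equation.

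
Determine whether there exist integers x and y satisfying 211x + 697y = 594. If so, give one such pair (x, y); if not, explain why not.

Since gcd(211, 697) = 1, every integer is an integer combination of 211 and 697.
Dividing repeatedly: 697 = 3·211 + 64, 211 = 3·64 + 19, 64 = 3·19 + 7, 19 = 2·7 + 5, 7 = 1·5 + 2, 5 = 2·2 + 1, 2 = 2·1 + 0.
Back-substituting, 1 = 5 − 2·2 = 5 − 2·(7 − 1·5) = −2·7 + 3·5 = −2·7 + 3·(19 − 2·7) = 3·19 − 8·7 = 3·19 − 8·(64 − 3·19) = −8·64 + 27·19 = −8·64 + 27·(211 − 3·64) = 27·211 − 89·64 = 27·211 − 89·(697 − 3·211) = −89·697 + 294·211; that is, 211·294 + 697·(-89) = 1.
Multiplying through by 594: x = 294·594 = 174636, y = (-89)·594 = -52866 is a solution.
Shifting by a multiple of (697, −211) keeps it a solution: x = 174636 − 250·697 = 386, y = -52866 + 250·211 = -116.
Indeed 211·386 + 697·(-116) = 81446 − 80852 = 594.

x = 386, y = -116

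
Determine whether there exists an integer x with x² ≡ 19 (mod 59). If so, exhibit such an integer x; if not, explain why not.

Take x = 14. Then 14² = 196 = 3·59 + 19, so 14² ≡ 19 (mod 59).

x = 14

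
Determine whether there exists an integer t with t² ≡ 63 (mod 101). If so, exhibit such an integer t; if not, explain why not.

There is no such integer.

Apply Euler's criterion with the prime 101: 63 is a quadratic residue iff 63^50 ≡ 1 (mod 101), and a non-residue iff it is ≡ −1.
Repeated squaring mod 101: 63^2 = 3969 ≡ 30; 63^4 ≡ 30² = 900 ≡ 92; 63^8 ≡ 92² = 8464 ≡ 81; 63^16 ≡ 81² = 6561 ≡ 97; 63^32 ≡ 97² = 9409 ≡ 16.
Since 50 = 32 + 16 + 2, 63^50 ≡ 16 · 97 · 30; multiplying out mod 101: 16·97 = 1552 ≡ 37, then 37·30 = 1110 ≡ 100. Thus 63^50 ≡ 100 ≡ −1 (mod 101).
By Euler's criterion 63 is a quadratic non-residue mod 101: no t satisfies t² ≡ 63 (mod 101).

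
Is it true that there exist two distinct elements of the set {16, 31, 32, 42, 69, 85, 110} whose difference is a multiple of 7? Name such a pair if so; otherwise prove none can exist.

Reduce each element modulo 7: 16↦2, 31↦3, 32↦4, 42↦0, 69↦6, 85↦1, 110↦5.
No residue repeats among the 7 elements, so no pair has difference ≡ 0 (mod 7).

There is no such pair.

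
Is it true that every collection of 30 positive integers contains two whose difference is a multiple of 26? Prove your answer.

There are exactly 26 possible remainders on division by 26.
Since 30 > 26, two of the 30 integers must share a residue class by the pigeonhole principle; call them a and b.
Equal remainders mean a − b ≡ 0 (mod 26), so 26 divides their difference.

True.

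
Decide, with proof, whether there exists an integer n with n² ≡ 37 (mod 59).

There is no such integer.

Apply Euler's criterion with the prime 59: 37 is a quadratic residue iff 37^29 ≡ 1 (mod 59), and a non-residue iff it is ≡ −1.
Repeated squaring mod 59: 37^2 = 1369 ≡ 12; 37^4 ≡ 12² = 144 ≡ 26; 37^8 ≡ 26² = 676 ≡ 27; 37^16 ≡ 27² = 729 ≡ 21.
Since 29 = 16 + 8 + 4 + 1, 37^29 ≡ 21 · 27 · 26 · 37; multiplying out mod 59: 21·27 = 567 ≡ 36, then 36·26 = 936 ≡ 51, then 51·37 = 1887 ≡ 58. Thus 37^29 ≡ 58 ≡ −1 (mod 59).
The value −1 means 37 is a non-residue modulo 59, so n² ≡ 37 (mod 59) is impossible.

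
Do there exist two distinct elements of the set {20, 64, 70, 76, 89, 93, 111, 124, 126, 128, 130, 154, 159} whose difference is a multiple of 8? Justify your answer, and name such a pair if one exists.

The pair (20, 76) works.

20 mod 8 = 4 and 76 mod 8 = 4, so 76 − 20 = 56 = 7·8.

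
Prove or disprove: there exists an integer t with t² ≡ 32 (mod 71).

t = 23

Take t = 23. Then 23² = 529 = 7·71 + 32, so 23² ≡ 32 (mod 71).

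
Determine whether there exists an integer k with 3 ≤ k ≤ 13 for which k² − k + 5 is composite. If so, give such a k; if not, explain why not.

At k = 5: 5² − 5 + 5 = 25 = 5·5, which is composite.

k = 5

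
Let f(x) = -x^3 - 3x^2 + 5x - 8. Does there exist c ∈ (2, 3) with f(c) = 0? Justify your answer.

No.

The endpoint values f(2) = -18 and f(3) = -47 are both negative. Claim: f(x) < 0 for every x in (2, 3).
Shift to the endpoint 2: with x = 2 + u (0 < u < 1), one computes f(2 + u) = -u^3 - 9u^2 - 19u - 18.
The nonzero coefficients here are all negative, so for u > 0 every term is negative (or zero), and the constant term -18 is strictly negative.
So f is strictly negative on (2, 3); no root exists in the interval.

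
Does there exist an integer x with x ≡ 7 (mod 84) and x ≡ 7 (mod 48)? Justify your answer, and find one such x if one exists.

x = 7

The moduli are not coprime: gcd(84, 48) = 12. Compatibility requires 12 ∣ (7 − 7) = 0, which holds, so solutions exist.
The smallest candidate x = 7 works directly: 7 ≡ 7 (mod 48).
Verify: 7 = 0·84 + 7 and 7 = 0·48 + 7. ✓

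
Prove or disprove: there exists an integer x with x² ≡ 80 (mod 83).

No, no such integer exists.

83 is prime, so by Euler's criterion 80 is a square mod 83 iff 80^((83−1)/2) = 80^41 ≡ 1 (mod 83).
Squaring successively (mod 83): 80^2 = 6400 ≡ 9; 80^4 ≡ 9² = 81 ≡ 81; 80^8 ≡ 81² = 6561 ≡ 4; 80^16 ≡ 4² = 16 ≡ 16; 80^32 ≡ 16² = 256 ≡ 7.
Since 41 = 32 + 8 + 1, 80^41 ≡ 7 · 4 · 80; multiplying out mod 83: 7·4 = 28 ≡ 28, then 28·80 = 2240 ≡ 82. Thus 80^41 ≡ 82 ≡ −1 (mod 83).
The value −1 means 80 is a non-residue modulo 83, so x² ≡ 80 (mod 83) is impossible.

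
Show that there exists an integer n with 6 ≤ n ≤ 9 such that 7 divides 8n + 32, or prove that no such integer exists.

No such integer n in that range exists.

For n = 6, 7, 8, 9 the values of 8n + 32 modulo 7 are 3, 4, 5, 6 respectively.
None is 0, so 7 never divides 8n + 32 on this range.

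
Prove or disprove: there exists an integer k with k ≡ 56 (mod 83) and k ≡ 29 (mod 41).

gcd(83, 41) = 1, so the Chinese Remainder Theorem guarantees exactly one residue class mod 3403 satisfying both.
Write k = 56 + 83t and require 56 + 83t ≡ 29 (mod 41), i.e. 83t ≡ 14 (mod 41).
83 ≡ 1 (mod 41), so this reads 1t ≡ 14 (mod 41). So t ≡ 14 (mod 41).
With t = 14: k = 56 + 83·14 = 1218.
Check: 1218 mod 83 = 56, 1218 mod 41 = 29. ✓

k = 1218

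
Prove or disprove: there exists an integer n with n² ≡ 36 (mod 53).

Take n = 6. Then 6² = 36, and since 0 ≤ 36 < 53 this is already reduced: 6² ≡ 36 (mod 53).

n = 6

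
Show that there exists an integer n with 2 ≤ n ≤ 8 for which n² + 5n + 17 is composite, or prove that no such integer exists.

At n = 8: 8² + 5·8 + 17 = 121 = 11·11, which is composite.

n = 8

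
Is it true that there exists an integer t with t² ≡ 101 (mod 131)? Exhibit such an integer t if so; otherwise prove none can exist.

t = 25

Take t = 25. Then 25² = 625 = 4·131 + 101, so 25² ≡ 101 (mod 131).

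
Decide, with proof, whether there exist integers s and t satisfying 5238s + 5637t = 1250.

No such integers exist.

gcd(5238, 5637) = 3, so every integer of the form 5238s + 5637t is a multiple of 3.
But 1250 is not a multiple of 3 (it leaves remainder 2).
Hence no integers s, t satisfy the equation.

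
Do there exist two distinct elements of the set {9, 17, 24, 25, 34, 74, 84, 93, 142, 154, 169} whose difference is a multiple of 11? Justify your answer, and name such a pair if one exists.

No such pair exists.

Reduce each element modulo 11: 9↦9, 17↦6, 24↦2, 25↦3, 34↦1, 74↦8, 84↦7, 93↦5, 142↦10, 154↦0, 169↦4.
No residue repeats among the 11 elements, so no pair has difference ≡ 0 (mod 11).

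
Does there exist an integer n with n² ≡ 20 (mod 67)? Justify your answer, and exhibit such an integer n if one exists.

There is no such integer.

Apply Euler's criterion with the prime 67: 20 is a quadratic residue iff 20^33 ≡ 1 (mod 67), and a non-residue iff it is ≡ −1.
Repeated squaring mod 67: 20^2 = 400 ≡ 65; 20^4 ≡ 65² = 4225 ≡ 4; 20^8 ≡ 4² = 16 ≡ 16; 20^16 ≡ 16² = 256 ≡ 55; 20^32 ≡ 55² = 3025 ≡ 10.
Since 33 = 32 + 1, 20^33 ≡ 10 · 20; multiplying out mod 67: 10·20 = 200 ≡ 66. Thus 20^33 ≡ 66 ≡ −1 (mod 67).
By Euler's criterion 20 is a quadratic non-residue mod 67: no n satisfies n² ≡ 20 (mod 67).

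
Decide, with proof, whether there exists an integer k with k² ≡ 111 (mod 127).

127 is prime, so by Euler's criterion 111 is a square mod 127 iff 111^((127−1)/2) = 111^63 ≡ 1 (mod 127).
Squaring successively (mod 127): 111^2 = 12321 ≡ 2; 111^4 ≡ 2² = 4 ≡ 4; 111^8 ≡ 4² = 16 ≡ 16; 111^16 ≡ 16² = 256 ≡ 2; 111^32 ≡ 2² = 4 ≡ 4.
Since 63 = 32 + 16 + 8 + 4 + 2 + 1, 111^63 ≡ 4 · 2 · 16 · 4 · 2 · 111; multiplying out mod 127: 4·2 = 8 ≡ 8, then 8·16 = 128 ≡ 1, then 1·4 = 4 ≡ 4, then 4·2 = 8 ≡ 8, then 8·111 = 888 ≡ 126. Thus 111^63 ≡ 126 ≡ −1 (mod 127).
By Euler's criterion 111 is a quadratic non-residue mod 127: no k satisfies k² ≡ 111 (mod 127).

No, no such integer exists.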